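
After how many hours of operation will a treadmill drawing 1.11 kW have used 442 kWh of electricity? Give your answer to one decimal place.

398.2 h

Hours = 442 kWh ÷ 1.11 kW = 398.2 h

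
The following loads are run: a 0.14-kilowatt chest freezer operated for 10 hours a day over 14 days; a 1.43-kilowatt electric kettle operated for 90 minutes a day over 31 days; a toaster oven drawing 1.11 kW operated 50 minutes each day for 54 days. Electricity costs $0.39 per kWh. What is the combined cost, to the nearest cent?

chest freezer: Runtime = 10 h/day × 14 days = 140 h
chest freezer: 0.14 kW × 140 h = 19.6 kWh
electric kettle: Runtime = 90 min × 31 = 2790 min = 46.5 h
electric kettle: 1.43 kW × 46.5 h = 66.495 kWh
toaster oven: Runtime = 50 min × 54 = 2700 min = 45 h
toaster oven: 1.11 kW × 45 h = 49.95 kWh
Total energy = 136.045 kWh
Cost = 136.045 × $0.39 = $53.06

$53.06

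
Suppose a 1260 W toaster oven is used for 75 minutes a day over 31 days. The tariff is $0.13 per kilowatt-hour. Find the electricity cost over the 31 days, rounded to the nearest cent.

$6.35

Runtime = 75 min × 31 = 2325 min = 38.75 h
Energy = 1.26 kW × 38.75 h = 48.825 kWh
Cost = 48.825 kWh × $0.13/kWh = $6.35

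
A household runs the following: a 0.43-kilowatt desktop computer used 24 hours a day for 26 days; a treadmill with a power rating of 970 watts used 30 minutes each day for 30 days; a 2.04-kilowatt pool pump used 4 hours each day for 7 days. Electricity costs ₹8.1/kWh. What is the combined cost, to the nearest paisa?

₹2753.92

desktop computer: Runtime = 24 h × 26 = 624 h
desktop computer: 0.43 kW × 624 h = 268.32 kWh
treadmill: Runtime = 30 min × 30 = 900 min = 15 h
treadmill: 0.97 kW × 15 h = 14.55 kWh
pool pump: Runtime = 4 h/day × 7 days = 28 h
pool pump: 2.04 kW × 28 h = 57.12 kWh
Total energy = 339.99 kWh
Cost = 339.99 × ₹8.1 = ₹2753.92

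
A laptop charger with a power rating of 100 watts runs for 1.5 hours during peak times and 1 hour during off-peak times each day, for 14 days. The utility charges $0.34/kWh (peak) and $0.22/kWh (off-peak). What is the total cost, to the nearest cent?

Peak energy = 0.1 kW × 1.5 h × 14 = 2.1 kWh
Off-peak energy = 0.1 kW × 1 h × 14 = 1.4 kWh
Cost = 2.1 × $0.34 + 1.4 × $0.22 = $0.714 + $0.308 = $1.02

$1.02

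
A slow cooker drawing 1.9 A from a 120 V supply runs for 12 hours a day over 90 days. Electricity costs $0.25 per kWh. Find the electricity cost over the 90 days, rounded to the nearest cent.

$61.56

Power = 1.9 A × 120 V = 228 W = 0.228 kW
Runtime = 12 h/day × 90 days = 1080 h
Energy = 0.228 kW × 1080 h = 246.24 kWh
Cost = 246.24 kWh × $0.25/kWh = $61.56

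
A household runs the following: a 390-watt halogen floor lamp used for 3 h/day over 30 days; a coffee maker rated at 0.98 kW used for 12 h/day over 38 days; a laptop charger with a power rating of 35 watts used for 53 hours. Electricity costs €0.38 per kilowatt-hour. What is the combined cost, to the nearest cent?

halogen floor lamp: Runtime = 3 h/day × 30 days = 90 h
halogen floor lamp: 0.39 kW × 90 h = 35.1 kWh
coffee maker: Runtime = 12 h/day × 38 days = 456 h
coffee maker: 0.98 kW × 456 h = 446.88 kWh
laptop charger: 0.035 kW × 53 h = 1.855 kWh
Total energy = 483.835 kWh
Cost = 483.835 × €0.38 = €183.86

€183.86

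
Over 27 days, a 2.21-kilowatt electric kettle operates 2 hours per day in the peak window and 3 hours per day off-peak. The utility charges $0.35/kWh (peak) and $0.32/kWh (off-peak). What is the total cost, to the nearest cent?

$99.05

Peak energy = 2.21 kW × 2 h × 27 = 119.34 kWh
Off-peak energy = 2.21 kW × 3 h × 27 = 179.01 kWh
Cost = 119.34 × $0.35 + 179.01 × $0.32 = $41.769 + $57.2832 = $99.05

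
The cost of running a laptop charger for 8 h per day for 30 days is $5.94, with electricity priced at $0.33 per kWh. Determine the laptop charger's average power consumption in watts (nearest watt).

Energy = $5.94 ÷ $0.33/kWh = 18 kWh
Runtime = 8 h/day × 30 days = 240 h
Power = 18 kWh ÷ 240 h = 0.075 kW = 75 W

75 W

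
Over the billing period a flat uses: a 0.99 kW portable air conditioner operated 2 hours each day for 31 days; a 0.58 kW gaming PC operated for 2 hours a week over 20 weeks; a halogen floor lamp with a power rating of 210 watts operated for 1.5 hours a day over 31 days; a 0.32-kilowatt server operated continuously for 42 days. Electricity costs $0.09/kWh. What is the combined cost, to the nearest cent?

$37.52

portable air conditioner: Runtime = 2 h/day × 31 days = 62 h
portable air conditioner: 0.99 kW × 62 h = 61.38 kWh
gaming PC: Runtime = 2 h/week × 20 weeks = 40 h
gaming PC: 0.58 kW × 40 h = 23.2 kWh
halogen floor lamp: Runtime = 1.5 h/day × 31 days = 46.5 h
halogen floor lamp: 0.21 kW × 46.5 h = 9.765 kWh
server: Runtime = 24 h × 42 = 1008 h
server: 0.32 kW × 1008 h = 322.56 kWh
Total energy = 416.905 kWh
Cost = 416.905 × $0.09 = $37.52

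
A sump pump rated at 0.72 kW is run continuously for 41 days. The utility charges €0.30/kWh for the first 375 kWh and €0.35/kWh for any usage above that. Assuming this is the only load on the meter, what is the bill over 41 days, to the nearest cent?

€229.22

Runtime = 24 h × 41 = 984 h
Energy = 0.72 kW × 984 h = 708.48 kWh
Tier 1 (0–375 kWh): 375 × €0.30 = €112.5
Above 375 kWh: 333.48 × €0.35 = €116.718
Bill = €229.22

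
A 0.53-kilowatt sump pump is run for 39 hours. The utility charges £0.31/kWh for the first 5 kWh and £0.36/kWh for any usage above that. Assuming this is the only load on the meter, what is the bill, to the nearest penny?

£7.19

Energy = 0.53 kW × 39 h = 20.67 kWh
Tier 1 (0–5 kWh): 5 × £0.31 = £1.55
Above 5 kWh: 15.67 × £0.36 = £5.6412
Bill = £7.19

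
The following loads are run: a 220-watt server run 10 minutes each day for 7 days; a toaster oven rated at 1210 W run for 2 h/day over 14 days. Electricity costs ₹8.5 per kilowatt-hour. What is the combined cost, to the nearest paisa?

server: Runtime = 10 min × 7 = 70 min = 1.166666… h
server: 0.22 kW × 1.166666… h = 0.256666… kWh
toaster oven: Runtime = 2 h/day × 14 days = 28 h
toaster oven: 1.21 kW × 28 h = 33.88 kWh
Total energy = 34.136666… kWh
Cost = 34.136666… × ₹8.5 = ₹290.16

₹290.16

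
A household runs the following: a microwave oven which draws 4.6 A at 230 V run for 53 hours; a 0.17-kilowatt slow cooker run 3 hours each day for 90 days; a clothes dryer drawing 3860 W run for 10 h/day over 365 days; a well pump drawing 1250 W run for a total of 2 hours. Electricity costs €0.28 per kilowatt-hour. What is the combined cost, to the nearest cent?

€3974.17

microwave oven: Power = 4.6 A × 230 V = 1058 W = 1.058 kW
microwave oven: 1.058 kW × 53 h = 56.074 kWh
slow cooker: Runtime = 3 h/day × 90 days = 270 h
slow cooker: 0.17 kW × 270 h = 45.9 kWh
clothes dryer: Runtime = 10 h/day × 365 days = 3650 h
clothes dryer: 3.86 kW × 3650 h = 14089 kWh
well pump: 1.25 kW × 2 h = 2.5 kWh
Total energy = 14193.474 kWh
Cost = 14193.474 × €0.28 = €3974.17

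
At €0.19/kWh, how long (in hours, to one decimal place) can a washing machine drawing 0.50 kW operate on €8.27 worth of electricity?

Energy available = €8.27 ÷ €0.19/kWh = 43.5263 kWh
Hours = 43.5263 kWh ÷ 0.5 kW = 87.1 h

87.1 h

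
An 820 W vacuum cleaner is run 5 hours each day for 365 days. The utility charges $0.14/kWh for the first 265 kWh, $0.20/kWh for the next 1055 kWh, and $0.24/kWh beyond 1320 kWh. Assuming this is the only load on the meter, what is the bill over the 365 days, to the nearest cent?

Runtime = 5 h/day × 365 days = 1825 h
Energy = 0.82 kW × 1825 h = 1496.5 kWh
Tier 1 (0–265 kWh): 265 × $0.14 = $37.1
Tier 2 (265–1320 kWh): 1055 × $0.20 = $211
Above 1320 kWh: 176.5 × $0.24 = $42.36
Bill = $290.46

$290.46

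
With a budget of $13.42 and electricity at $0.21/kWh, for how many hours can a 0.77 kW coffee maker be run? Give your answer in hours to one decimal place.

Energy available = $13.42 ÷ $0.21/kWh = 63.9048 kWh
Hours = 63.9048 kWh ÷ 0.77 kW = 83.0 h

83.0 h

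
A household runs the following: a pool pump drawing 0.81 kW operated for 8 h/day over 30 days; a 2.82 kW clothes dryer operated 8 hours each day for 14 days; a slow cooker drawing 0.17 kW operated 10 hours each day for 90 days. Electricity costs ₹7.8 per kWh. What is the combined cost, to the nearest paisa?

₹5173.27

pool pump: Runtime = 8 h/day × 30 days = 240 h
pool pump: 0.81 kW × 240 h = 194.4 kWh
clothes dryer: Runtime = 8 h/day × 14 days = 112 h
clothes dryer: 2.82 kW × 112 h = 315.84 kWh
slow cooker: Runtime = 10 h/day × 90 days = 900 h
slow cooker: 0.17 kW × 900 h = 153 kWh
Total energy = 663.24 kWh
Cost = 663.24 × ₹7.8 = ₹5173.27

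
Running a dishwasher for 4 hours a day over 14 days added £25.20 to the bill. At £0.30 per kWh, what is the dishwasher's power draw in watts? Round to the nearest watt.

Energy = £25.20 ÷ £0.30/kWh = 84 kWh
Runtime = 4 h/day × 14 days = 56 h
Power = 84 kWh ÷ 56 h = 1.5 kW = 1500 W

1500 W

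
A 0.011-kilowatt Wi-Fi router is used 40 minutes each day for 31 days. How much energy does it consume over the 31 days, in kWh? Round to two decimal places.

Runtime = 40 min × 31 = 1240 min = 20.666666… h
Energy = 0.011 kW × 20.666666… h = 0.227333… kWh ≈ 0.23 kWh

0.23 kWh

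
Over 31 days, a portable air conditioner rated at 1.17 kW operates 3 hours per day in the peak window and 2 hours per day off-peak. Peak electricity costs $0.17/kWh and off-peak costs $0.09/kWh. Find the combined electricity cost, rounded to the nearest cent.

Peak energy = 1.17 kW × 3 h × 31 = 108.81 kWh
Off-peak energy = 1.17 kW × 2 h × 31 = 72.54 kWh
Cost = 108.81 × $0.17 + 72.54 × $0.09 = $18.4977 + $6.5286 = $25.03

$25.03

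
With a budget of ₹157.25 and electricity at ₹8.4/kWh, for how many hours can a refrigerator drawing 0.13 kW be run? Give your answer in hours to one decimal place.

Energy available = ₹157.25 ÷ ₹8.4/kWh = 18.7202 kWh
Hours = 18.7202 kWh ÷ 0.13 kW = 144.0 h

144.0 h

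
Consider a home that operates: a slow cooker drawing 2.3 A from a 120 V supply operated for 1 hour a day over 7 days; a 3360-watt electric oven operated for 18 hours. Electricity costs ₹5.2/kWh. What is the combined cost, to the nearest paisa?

slow cooker: Power = 2.3 A × 120 V = 276 W = 0.276 kW
slow cooker: Runtime = 1 h/day × 7 days = 7 h
slow cooker: 0.276 kW × 7 h = 1.932 kWh
electric oven: 3.36 kW × 18 h = 60.48 kWh
Total energy = 62.412 kWh
Cost = 62.412 × ₹5.2 = ₹324.54

₹324.54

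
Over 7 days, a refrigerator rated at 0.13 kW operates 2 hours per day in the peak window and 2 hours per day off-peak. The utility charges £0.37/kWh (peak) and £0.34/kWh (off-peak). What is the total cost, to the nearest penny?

Peak energy = 0.13 kW × 2 h × 7 = 1.82 kWh
Off-peak energy = 0.13 kW × 2 h × 7 = 1.82 kWh
Cost = 1.82 × £0.37 + 1.82 × £0.34 = £0.6734 + £0.6188 = £1.29

£1.29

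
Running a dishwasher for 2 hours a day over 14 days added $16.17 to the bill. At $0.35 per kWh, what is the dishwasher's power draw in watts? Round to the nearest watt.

1650 W

Energy = $16.17 ÷ $0.35/kWh = 46.2 kWh
Runtime = 2 h/day × 14 days = 28 h
Power = 46.2 kWh ÷ 28 h = 1.65 kW = 1650 W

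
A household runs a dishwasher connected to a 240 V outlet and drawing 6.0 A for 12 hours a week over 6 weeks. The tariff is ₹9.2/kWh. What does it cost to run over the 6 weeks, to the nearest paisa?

Power = 6.0 A × 240 V = 1440 W = 1.44 kW
Runtime = 12 h/week × 6 weeks = 72 h
Energy = 1.44 kW × 72 h = 103.68 kWh
Cost = 103.68 kWh × ₹9.2/kWh = ₹953.86

₹953.86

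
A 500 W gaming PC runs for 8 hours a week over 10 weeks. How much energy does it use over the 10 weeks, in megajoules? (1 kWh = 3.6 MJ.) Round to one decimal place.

144.0 MJ

Runtime = 8 h/week × 10 weeks = 80 h
Energy = 0.5 kW × 80 h = 40 kWh
= 40 × 3.6 MJ = 144.0 MJ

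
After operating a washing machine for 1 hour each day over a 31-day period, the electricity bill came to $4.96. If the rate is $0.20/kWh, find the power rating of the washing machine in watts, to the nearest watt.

Energy = $4.96 ÷ $0.20/kWh = 24.8 kWh
Runtime = 1 h/day × 31 days = 31 h
Power = 24.8 kWh ÷ 31 h = 0.8 kW = 800 W

800 W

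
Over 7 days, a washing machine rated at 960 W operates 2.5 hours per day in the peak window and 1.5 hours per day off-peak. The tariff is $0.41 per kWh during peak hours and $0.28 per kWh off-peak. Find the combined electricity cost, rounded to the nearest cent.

Peak energy = 0.96 kW × 2.5 h × 7 = 16.8 kWh
Off-peak energy = 0.96 kW × 1.5 h × 7 = 10.08 kWh
Cost = 16.8 × $0.41 + 10.08 × $0.28 = $6.888 + $2.8224 = $9.71

$9.71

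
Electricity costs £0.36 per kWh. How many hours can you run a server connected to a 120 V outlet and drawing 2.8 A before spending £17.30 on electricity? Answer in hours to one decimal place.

143.0 h

Power = 2.8 A × 120 V = 336 W = 0.336 kW
Energy available = £17.30 ÷ £0.36/kWh = 48.0556 kWh
Hours = 48.0556 kWh ÷ 0.336 kW = 143.0 h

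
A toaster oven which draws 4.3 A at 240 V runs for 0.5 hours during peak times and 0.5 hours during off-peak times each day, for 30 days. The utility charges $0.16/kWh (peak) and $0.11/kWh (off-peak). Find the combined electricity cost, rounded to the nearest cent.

$4.18

Power = 4.3 A × 240 V = 1032 W = 1.032 kW
Peak energy = 1.032 kW × 0.5 h × 30 = 15.48 kWh
Off-peak energy = 1.032 kW × 0.5 h × 30 = 15.48 kWh
Cost = 15.48 × $0.16 + 15.48 × $0.11 = $2.4768 + $1.7028 = $4.18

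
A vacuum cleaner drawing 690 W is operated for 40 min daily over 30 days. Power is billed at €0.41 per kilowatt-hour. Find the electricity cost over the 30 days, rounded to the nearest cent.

Runtime = 40 min × 30 = 1200 min = 20 h
Energy = 0.69 kW × 20 h = 13.8 kWh
Cost = 13.8 kWh × €0.41/kWh = €5.66

€5.66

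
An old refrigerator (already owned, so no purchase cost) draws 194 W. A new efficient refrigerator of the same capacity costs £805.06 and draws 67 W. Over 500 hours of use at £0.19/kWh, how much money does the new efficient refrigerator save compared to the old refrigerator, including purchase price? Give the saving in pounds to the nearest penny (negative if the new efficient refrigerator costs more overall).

old refrigerator: £0.00 + (194/1000) kW × 500 h × £0.19 = £0.00 + £18.43 = £18.43
new efficient refrigerator: £805.06 + (67/1000) kW × 500 h × £0.19 = £805.06 + £6.365 = £811.425
Saving = £18.43 − £811.425 = −£792.995 → -£793.00

-£793.00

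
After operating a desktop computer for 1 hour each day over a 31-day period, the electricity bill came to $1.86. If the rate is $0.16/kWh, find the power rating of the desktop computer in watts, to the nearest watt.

Energy = $1.86 ÷ $0.16/kWh = 11.625 kWh
Runtime = 1 h/day × 31 days = 31 h
Power = 11.625 kWh ÷ 31 h = 0.375 kW = 375 W

375 W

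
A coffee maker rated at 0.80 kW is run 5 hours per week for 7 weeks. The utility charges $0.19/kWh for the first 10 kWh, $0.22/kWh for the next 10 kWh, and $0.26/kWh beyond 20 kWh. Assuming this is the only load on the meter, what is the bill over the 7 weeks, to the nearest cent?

$6.18

Runtime = 5 h/week × 7 weeks = 35 h
Energy = 0.8 kW × 35 h = 28 kWh
Tier 1 (0–10 kWh): 10 × $0.19 = $1.9
Tier 2 (10–20 kWh): 10 × $0.22 = $2.2
Above 20 kWh: 8 × $0.26 = $2.08
Bill = $6.18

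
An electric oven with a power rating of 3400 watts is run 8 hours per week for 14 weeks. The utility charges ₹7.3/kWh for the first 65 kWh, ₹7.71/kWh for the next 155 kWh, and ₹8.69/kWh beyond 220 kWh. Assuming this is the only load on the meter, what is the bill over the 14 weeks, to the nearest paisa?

₹3066.90

Runtime = 8 h/week × 14 weeks = 112 h
Energy = 3.4 kW × 112 h = 380.8 kWh
Tier 1 (0–65 kWh): 65 × ₹7.3 = ₹474.5
Tier 2 (65–220 kWh): 155 × ₹7.71 = ₹1195.05
Above 220 kWh: 160.8 × ₹8.69 = ₹1397.352
Bill = ₹3066.90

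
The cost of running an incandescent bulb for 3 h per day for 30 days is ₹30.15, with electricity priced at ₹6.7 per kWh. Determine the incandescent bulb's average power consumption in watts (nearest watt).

Energy = ₹30.15 ÷ ₹6.7/kWh = 4.5 kWh
Runtime = 3 h/day × 30 days = 90 h
Power = 4.5 kWh ÷ 90 h = 0.05 kW = 50 W

50 W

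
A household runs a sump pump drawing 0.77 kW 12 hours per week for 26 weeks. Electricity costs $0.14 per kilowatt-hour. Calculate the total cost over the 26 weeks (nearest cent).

Runtime = 12 h/week × 26 weeks = 312 h
Energy = 0.77 kW × 312 h = 240.24 kWh
Cost = 240.24 kWh × $0.14/kWh = $33.63

$33.63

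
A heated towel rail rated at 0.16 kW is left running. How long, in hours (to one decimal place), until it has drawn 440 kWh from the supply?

Hours = 440 kWh ÷ 0.16 kW = 2750.0 h

2750.0 h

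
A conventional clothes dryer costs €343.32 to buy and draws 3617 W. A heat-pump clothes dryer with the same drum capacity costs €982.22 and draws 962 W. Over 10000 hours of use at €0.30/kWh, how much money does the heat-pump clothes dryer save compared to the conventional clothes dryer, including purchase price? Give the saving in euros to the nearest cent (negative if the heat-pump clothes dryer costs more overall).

€7326.10

conventional clothes dryer: €343.32 + (3617/1000) kW × 10000 h × €0.30 = €343.32 + €10851 = €11194.32
heat-pump clothes dryer: €982.22 + (962/1000) kW × 10000 h × €0.30 = €982.22 + €2886 = €3868.22
Saving = €11194.32 − €3868.22 = €7326.1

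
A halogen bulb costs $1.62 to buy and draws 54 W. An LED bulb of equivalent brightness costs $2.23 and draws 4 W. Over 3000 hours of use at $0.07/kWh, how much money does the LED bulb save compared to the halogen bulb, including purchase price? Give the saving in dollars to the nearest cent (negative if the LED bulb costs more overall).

$9.89

halogen bulb: $1.62 + (54/1000) kW × 3000 h × $0.07 = $1.62 + $11.34 = $12.96
LED bulb: $2.23 + (4/1000) kW × 3000 h × $0.07 = $2.23 + $0.84 = $3.07
Saving = $12.96 − $3.07 = $9.89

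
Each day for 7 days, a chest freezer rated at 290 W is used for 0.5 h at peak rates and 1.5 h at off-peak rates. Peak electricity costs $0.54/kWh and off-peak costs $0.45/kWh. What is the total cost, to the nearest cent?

$1.92

Peak energy = 0.29 kW × 0.5 h × 7 = 1.015 kWh
Off-peak energy = 0.29 kW × 1.5 h × 7 = 3.045 kWh
Cost = 1.015 × $0.54 + 3.045 × $0.45 = $0.5481 + $1.37025 = $1.92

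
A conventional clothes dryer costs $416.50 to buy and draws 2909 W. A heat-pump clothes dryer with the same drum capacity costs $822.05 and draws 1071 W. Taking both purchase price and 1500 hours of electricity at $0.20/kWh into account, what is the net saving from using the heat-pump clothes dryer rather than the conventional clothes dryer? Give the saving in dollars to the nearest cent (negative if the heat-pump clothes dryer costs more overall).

$145.85

conventional clothes dryer: $416.50 + (2909/1000) kW × 1500 h × $0.20 = $416.50 + $872.7 = $1289.2
heat-pump clothes dryer: $822.05 + (1071/1000) kW × 1500 h × $0.20 = $822.05 + $321.3 = $1143.35
Saving = $1289.2 − $1143.35 = $145.85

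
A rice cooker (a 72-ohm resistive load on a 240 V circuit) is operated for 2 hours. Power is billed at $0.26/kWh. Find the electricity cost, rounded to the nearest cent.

Power = V²/R = 240²/72 = 800 W = 0.8 kW
Energy = 0.8 kW × 2 h = 1.6 kWh
Cost = 1.6 kWh × $0.26/kWh = $0.42

$0.42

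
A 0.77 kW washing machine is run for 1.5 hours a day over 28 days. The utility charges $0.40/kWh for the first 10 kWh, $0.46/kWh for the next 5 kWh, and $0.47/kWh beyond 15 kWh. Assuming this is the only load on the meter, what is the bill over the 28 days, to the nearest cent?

$14.45

Runtime = 1.5 h/day × 28 days = 42 h
Energy = 0.77 kW × 42 h = 32.34 kWh
Tier 1 (0–10 kWh): 10 × $0.40 = $4
Tier 2 (10–15 kWh): 5 × $0.46 = $2.3
Above 15 kWh: 17.34 × $0.47 = $8.1498
Bill = $14.45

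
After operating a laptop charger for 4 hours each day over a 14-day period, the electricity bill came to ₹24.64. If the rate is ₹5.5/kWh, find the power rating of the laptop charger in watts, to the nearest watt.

80 W

Energy = ₹24.64 ÷ ₹5.5/kWh = 4.48 kWh
Runtime = 4 h/day × 14 days = 56 h
Power = 4.48 kWh ÷ 56 h = 0.08 kW = 80 W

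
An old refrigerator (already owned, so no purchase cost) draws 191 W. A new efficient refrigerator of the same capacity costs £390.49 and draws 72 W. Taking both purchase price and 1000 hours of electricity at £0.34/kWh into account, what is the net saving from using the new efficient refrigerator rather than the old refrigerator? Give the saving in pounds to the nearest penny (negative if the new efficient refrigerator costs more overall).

old refrigerator: £0.00 + (191/1000) kW × 1000 h × £0.34 = £0.00 + £64.94 = £64.94
new efficient refrigerator: £390.49 + (72/1000) kW × 1000 h × £0.34 = £390.49 + £24.48 = £414.97
Saving = £64.94 − £414.97 = −£350.03

-£350.03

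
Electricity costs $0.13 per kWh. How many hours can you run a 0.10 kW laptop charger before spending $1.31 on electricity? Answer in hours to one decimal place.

100.8 h

Energy available = $1.31 ÷ $0.13/kWh = 10.0769 kWh
Hours = 10.0769 kWh ÷ 0.1 kW = 100.8 h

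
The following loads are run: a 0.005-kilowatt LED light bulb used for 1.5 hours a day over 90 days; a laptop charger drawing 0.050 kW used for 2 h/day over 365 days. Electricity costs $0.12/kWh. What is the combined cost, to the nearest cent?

$4.46

LED light bulb: Runtime = 1.5 h/day × 90 days = 135 h
LED light bulb: 0.005 kW × 135 h = 0.675 kWh
laptop charger: Runtime = 2 h/day × 365 days = 730 h
laptop charger: 0.05 kW × 730 h = 36.5 kWh
Total energy = 37.175 kWh
Cost = 37.175 × $0.12 = $4.46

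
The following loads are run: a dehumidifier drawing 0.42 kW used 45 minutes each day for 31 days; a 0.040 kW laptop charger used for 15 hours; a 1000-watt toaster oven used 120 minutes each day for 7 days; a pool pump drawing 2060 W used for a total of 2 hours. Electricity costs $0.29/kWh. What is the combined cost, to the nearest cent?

$8.26

dehumidifier: Runtime = 45 min × 31 = 1395 min = 23.25 h
dehumidifier: 0.42 kW × 23.25 h = 9.765 kWh
laptop charger: 0.04 kW × 15 h = 0.6 kWh
toaster oven: Runtime = 120 min × 7 = 840 min = 14 h
toaster oven: 1 kW × 14 h = 14 kWh
pool pump: 2.06 kW × 2 h = 4.12 kWh
Total energy = 28.485 kWh
Cost = 28.485 × $0.29 = $8.26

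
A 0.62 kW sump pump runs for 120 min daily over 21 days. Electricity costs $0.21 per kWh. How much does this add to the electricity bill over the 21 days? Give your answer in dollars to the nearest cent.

Runtime = 120 min × 21 = 2520 min = 42 h
Energy = 0.62 kW × 42 h = 26.04 kWh
Cost = 26.04 kWh × $0.21/kWh = $5.47

$5.47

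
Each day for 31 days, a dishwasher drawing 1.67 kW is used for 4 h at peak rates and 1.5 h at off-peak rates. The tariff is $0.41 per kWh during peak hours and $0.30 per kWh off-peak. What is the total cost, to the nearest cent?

$108.20

Peak energy = 1.67 kW × 4 h × 31 = 207.08 kWh
Off-peak energy = 1.67 kW × 1.5 h × 31 = 77.655 kWh
Cost = 207.08 × $0.41 + 77.655 × $0.30 = $84.9028 + $23.2965 = $108.20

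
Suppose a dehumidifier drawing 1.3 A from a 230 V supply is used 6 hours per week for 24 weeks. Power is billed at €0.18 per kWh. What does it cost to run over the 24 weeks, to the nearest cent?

Power = 1.3 A × 230 V = 299 W = 0.299 kW
Runtime = 6 h/week × 24 weeks = 144 h
Energy = 0.299 kW × 144 h = 43.056 kWh
Cost = 43.056 kWh × €0.18/kWh = €7.75

€7.75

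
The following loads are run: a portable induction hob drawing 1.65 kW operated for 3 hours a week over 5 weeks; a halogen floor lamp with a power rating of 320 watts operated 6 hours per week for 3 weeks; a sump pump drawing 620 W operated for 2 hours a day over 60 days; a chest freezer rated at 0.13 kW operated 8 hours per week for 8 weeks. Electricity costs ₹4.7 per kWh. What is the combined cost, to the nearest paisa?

portable induction hob: Runtime = 3 h/week × 5 weeks = 15 h
portable induction hob: 1.65 kW × 15 h = 24.75 kWh
halogen floor lamp: Runtime = 6 h/week × 3 weeks = 18 h
halogen floor lamp: 0.32 kW × 18 h = 5.76 kWh
sump pump: Runtime = 2 h/day × 60 days = 120 h
sump pump: 0.62 kW × 120 h = 74.4 kWh
chest freezer: Runtime = 8 h/week × 8 weeks = 64 h
chest freezer: 0.13 kW × 64 h = 8.32 kWh
Total energy = 113.23 kWh
Cost = 113.23 × ₹4.7 = ₹532.18

₹532.18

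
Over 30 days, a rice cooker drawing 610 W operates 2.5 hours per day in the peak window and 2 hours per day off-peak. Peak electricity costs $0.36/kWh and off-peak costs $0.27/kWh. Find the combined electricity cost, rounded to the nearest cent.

$26.35

Peak energy = 0.61 kW × 2.5 h × 30 = 45.75 kWh
Off-peak energy = 0.61 kW × 2 h × 30 = 36.6 kWh
Cost = 45.75 × $0.36 + 36.6 × $0.27 = $16.47 + $9.882 = $26.35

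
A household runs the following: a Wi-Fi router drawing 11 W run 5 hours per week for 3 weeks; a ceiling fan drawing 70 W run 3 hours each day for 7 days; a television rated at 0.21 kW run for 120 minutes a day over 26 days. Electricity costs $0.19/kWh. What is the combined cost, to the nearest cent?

$2.39

Wi-Fi router: Runtime = 5 h/week × 3 weeks = 15 h
Wi-Fi router: 0.011 kW × 15 h = 0.165 kWh
ceiling fan: Runtime = 3 h/day × 7 days = 21 h
ceiling fan: 0.07 kW × 21 h = 1.47 kWh
television: Runtime = 120 min × 26 = 3120 min = 52 h
television: 0.21 kW × 52 h = 10.92 kWh
Total energy = 12.555 kWh
Cost = 12.555 × $0.19 = $2.39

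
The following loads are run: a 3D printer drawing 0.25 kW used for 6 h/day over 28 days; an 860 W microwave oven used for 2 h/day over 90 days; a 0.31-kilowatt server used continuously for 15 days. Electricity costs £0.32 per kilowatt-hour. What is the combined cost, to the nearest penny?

3D printer: Runtime = 6 h/day × 28 days = 168 h
3D printer: 0.25 kW × 168 h = 42 kWh
microwave oven: Runtime = 2 h/day × 90 days = 180 h
microwave oven: 0.86 kW × 180 h = 154.8 kWh
server: Runtime = 24 h × 15 = 360 h
server: 0.31 kW × 360 h = 111.6 kWh
Total energy = 308.4 kWh
Cost = 308.4 × £0.32 = £98.69

£98.69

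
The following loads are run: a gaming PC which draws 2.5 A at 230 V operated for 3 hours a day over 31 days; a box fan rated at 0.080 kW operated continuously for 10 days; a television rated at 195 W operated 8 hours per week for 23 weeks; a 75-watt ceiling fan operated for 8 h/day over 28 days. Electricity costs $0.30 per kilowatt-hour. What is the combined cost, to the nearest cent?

gaming PC: Power = 2.5 A × 230 V = 575 W = 0.575 kW
gaming PC: Runtime = 3 h/day × 31 days = 93 h
gaming PC: 0.575 kW × 93 h = 53.475 kWh
box fan: Runtime = 24 h × 10 = 240 h
box fan: 0.08 kW × 240 h = 19.2 kWh
television: Runtime = 8 h/week × 23 weeks = 184 h
television: 0.195 kW × 184 h = 35.88 kWh
ceiling fan: Runtime = 8 h/day × 28 days = 224 h
ceiling fan: 0.075 kW × 224 h = 16.8 kWh
Total energy = 125.355 kWh
Cost = 125.355 × $0.30 = $37.61

$37.61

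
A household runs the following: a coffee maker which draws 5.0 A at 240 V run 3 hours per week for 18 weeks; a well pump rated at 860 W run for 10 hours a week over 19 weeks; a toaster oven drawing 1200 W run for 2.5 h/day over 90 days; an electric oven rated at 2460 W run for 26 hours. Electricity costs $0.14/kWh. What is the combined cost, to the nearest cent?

$78.70

coffee maker: Power = 5.0 A × 240 V = 1200 W = 1.2 kW
coffee maker: Runtime = 3 h/week × 18 weeks = 54 h
coffee maker: 1.2 kW × 54 h = 64.8 kWh
well pump: Runtime = 10 h/week × 19 weeks = 190 h
well pump: 0.86 kW × 190 h = 163.4 kWh
toaster oven: Runtime = 2.5 h/day × 90 days = 225 h
toaster oven: 1.2 kW × 225 h = 270 kWh
electric oven: 2.46 kW × 26 h = 63.96 kWh
Total energy = 562.16 kWh
Cost = 562.16 × $0.14 = $78.70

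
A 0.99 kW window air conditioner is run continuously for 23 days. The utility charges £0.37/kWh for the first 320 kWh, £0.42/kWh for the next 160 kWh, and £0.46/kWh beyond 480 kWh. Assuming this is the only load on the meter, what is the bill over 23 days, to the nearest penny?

£216.18

Runtime = 24 h × 23 = 552 h
Energy = 0.99 kW × 552 h = 546.48 kWh
Tier 1 (0–320 kWh): 320 × £0.37 = £118.4
Tier 2 (320–480 kWh): 160 × £0.42 = £67.2
Above 480 kWh: 66.48 × £0.46 = £30.5808
Bill = £216.18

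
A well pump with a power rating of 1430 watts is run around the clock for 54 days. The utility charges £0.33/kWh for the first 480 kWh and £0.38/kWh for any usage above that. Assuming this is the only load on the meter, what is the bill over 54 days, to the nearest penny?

Runtime = 24 h × 54 = 1296 h
Energy = 1.43 kW × 1296 h = 1853.28 kWh
Tier 1 (0–480 kWh): 480 × £0.33 = £158.4
Above 480 kWh: 1373.28 × £0.38 = £521.8464
Bill = £680.25

£680.25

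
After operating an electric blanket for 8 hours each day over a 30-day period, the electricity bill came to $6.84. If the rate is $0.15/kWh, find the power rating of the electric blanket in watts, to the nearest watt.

Energy = $6.84 ÷ $0.15/kWh = 45.6 kWh
Runtime = 8 h/day × 30 days = 240 h
Power = 45.6 kWh ÷ 240 h = 0.19 kW = 190 W

190 W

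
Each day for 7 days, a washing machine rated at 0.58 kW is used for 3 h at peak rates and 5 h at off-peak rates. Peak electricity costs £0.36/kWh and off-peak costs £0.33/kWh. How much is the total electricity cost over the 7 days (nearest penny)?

£11.08

Peak energy = 0.58 kW × 3 h × 7 = 12.18 kWh
Off-peak energy = 0.58 kW × 5 h × 7 = 20.3 kWh
Cost = 12.18 × £0.36 + 20.3 × £0.33 = £4.3848 + £6.699 = £11.08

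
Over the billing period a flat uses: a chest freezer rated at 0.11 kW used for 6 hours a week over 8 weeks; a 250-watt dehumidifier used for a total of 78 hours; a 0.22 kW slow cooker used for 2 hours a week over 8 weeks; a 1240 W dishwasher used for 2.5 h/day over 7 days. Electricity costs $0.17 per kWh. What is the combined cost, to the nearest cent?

$8.50

chest freezer: Runtime = 6 h/week × 8 weeks = 48 h
chest freezer: 0.11 kW × 48 h = 5.28 kWh
dehumidifier: 0.25 kW × 78 h = 19.5 kWh
slow cooker: Runtime = 2 h/week × 8 weeks = 16 h
slow cooker: 0.22 kW × 16 h = 3.52 kWh
dishwasher: Runtime = 2.5 h/day × 7 days = 17.5 h
dishwasher: 1.24 kW × 17.5 h = 21.7 kWh
Total energy = 50 kWh
Cost = 50 × $0.17 = $8.50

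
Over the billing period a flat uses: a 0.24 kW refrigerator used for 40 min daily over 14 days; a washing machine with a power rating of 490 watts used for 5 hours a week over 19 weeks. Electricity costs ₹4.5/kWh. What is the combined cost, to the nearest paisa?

refrigerator: Runtime = 40 min × 14 = 560 min = 9.333333… h
refrigerator: 0.24 kW × 9.333333… h = 2.24 kWh
washing machine: Runtime = 5 h/week × 19 weeks = 95 h
washing machine: 0.49 kW × 95 h = 46.55 kWh
Total energy = 48.79 kWh
Cost = 48.79 × ₹4.5 = ₹219.56

₹219.56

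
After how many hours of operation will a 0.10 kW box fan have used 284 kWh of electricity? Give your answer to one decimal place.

Hours = 284 kWh ÷ 0.1 kW = 2840.0 h

2840.0 h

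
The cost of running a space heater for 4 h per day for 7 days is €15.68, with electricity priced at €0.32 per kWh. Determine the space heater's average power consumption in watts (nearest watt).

1750 W

Energy = €15.68 ÷ €0.32/kWh = 49 kWh
Runtime = 4 h/day × 7 days = 28 h
Power = 49 kWh ÷ 28 h = 1.75 kW = 1750 W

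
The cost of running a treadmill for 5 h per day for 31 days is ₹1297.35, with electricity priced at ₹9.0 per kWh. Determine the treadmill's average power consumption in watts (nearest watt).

Energy = ₹1297.35 ÷ ₹9.0/kWh = 144.15 kWh
Runtime = 5 h/day × 31 days = 155 h
Power = 144.15 kWh ÷ 155 h = 0.93 kW = 930 W

930 W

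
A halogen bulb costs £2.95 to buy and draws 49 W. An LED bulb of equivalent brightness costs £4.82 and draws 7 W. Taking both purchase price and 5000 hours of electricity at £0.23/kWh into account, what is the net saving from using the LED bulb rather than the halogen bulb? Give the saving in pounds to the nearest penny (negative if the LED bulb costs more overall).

£46.43

halogen bulb: £2.95 + (49/1000) kW × 5000 h × £0.23 = £2.95 + £56.35 = £59.3
LED bulb: £4.82 + (7/1000) kW × 5000 h × £0.23 = £4.82 + £8.05 = £12.87
Saving = £59.3 − £12.87 = £46.43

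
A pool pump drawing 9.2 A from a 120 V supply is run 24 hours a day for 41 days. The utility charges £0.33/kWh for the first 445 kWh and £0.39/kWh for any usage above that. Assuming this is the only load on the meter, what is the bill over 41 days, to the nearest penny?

£396.97

Power = 9.2 A × 120 V = 1104 W = 1.104 kW
Runtime = 24 h × 41 = 984 h
Energy = 1.104 kW × 984 h = 1086.336 kWh
Tier 1 (0–445 kWh): 445 × £0.33 = £146.85
Above 445 kWh: 641.336 × £0.39 = £250.12104
Bill = £396.97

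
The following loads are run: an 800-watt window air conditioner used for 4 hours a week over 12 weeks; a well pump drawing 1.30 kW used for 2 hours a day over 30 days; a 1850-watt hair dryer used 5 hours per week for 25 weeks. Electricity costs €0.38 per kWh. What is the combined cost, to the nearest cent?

€132.11

window air conditioner: Runtime = 4 h/week × 12 weeks = 48 h
window air conditioner: 0.8 kW × 48 h = 38.4 kWh
well pump: Runtime = 2 h/day × 30 days = 60 h
well pump: 1.3 kW × 60 h = 78 kWh
hair dryer: Runtime = 5 h/week × 25 weeks = 125 h
hair dryer: 1.85 kW × 125 h = 231.25 kWh
Total energy = 347.65 kWh
Cost = 347.65 × €0.38 = €132.11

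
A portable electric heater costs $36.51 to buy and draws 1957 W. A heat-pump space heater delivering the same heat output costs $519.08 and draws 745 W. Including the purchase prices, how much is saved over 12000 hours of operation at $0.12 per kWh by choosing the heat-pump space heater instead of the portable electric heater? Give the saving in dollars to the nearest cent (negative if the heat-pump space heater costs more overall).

portable electric heater: $36.51 + (1957/1000) kW × 12000 h × $0.12 = $36.51 + $2818.08 = $2854.59
heat-pump space heater: $519.08 + (745/1000) kW × 12000 h × $0.12 = $519.08 + $1072.8 = $1591.88
Saving = $2854.59 − $1591.88 = $1262.71

$1262.71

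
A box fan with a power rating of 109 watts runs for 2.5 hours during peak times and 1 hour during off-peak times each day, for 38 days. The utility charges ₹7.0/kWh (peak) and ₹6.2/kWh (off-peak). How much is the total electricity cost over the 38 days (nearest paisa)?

Peak energy = 0.109 kW × 2.5 h × 38 = 10.355 kWh
Off-peak energy = 0.109 kW × 1 h × 38 = 4.142 kWh
Cost = 10.355 × ₹7.0 + 4.142 × ₹6.2 = ₹72.485 + ₹25.6804 = ₹98.17

₹98.17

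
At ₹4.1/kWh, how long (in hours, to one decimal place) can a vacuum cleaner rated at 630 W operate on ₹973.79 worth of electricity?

Energy available = ₹973.79 ÷ ₹4.1/kWh = 237.5098 kWh
Hours = 237.5098 kWh ÷ 0.63 kW = 377.0 h

377.0 h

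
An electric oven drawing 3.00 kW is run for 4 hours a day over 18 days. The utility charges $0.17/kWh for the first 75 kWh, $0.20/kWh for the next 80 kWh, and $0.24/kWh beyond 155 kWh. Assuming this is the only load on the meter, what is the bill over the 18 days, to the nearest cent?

$43.39

Runtime = 4 h/day × 18 days = 72 h
Energy = 3 kW × 72 h = 216 kWh
Tier 1 (0–75 kWh): 75 × $0.17 = $12.75
Tier 2 (75–155 kWh): 80 × $0.20 = $16
Above 155 kWh: 61 × $0.24 = $14.64
Bill = $43.39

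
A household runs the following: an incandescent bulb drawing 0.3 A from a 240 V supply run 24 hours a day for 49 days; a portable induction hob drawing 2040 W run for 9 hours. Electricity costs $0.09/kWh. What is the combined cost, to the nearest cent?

$9.27

incandescent bulb: Power = 0.3 A × 240 V = 72 W = 0.072 kW
incandescent bulb: Runtime = 24 h × 49 = 1176 h
incandescent bulb: 0.072 kW × 1176 h = 84.672 kWh
portable induction hob: 2.04 kW × 9 h = 18.36 kWh
Total energy = 103.032 kWh
Cost = 103.032 × $0.09 = $9.27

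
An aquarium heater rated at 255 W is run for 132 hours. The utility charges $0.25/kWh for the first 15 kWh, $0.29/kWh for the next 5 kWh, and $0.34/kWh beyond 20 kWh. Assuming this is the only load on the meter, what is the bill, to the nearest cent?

Energy = 0.255 kW × 132 h = 33.66 kWh
Tier 1 (0–15 kWh): 15 × $0.25 = $3.75
Tier 2 (15–20 kWh): 5 × $0.29 = $1.45
Above 20 kWh: 13.66 × $0.34 = $4.6444
Bill = $9.84

$9.84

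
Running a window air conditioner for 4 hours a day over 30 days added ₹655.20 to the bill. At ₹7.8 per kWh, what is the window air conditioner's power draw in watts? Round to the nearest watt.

700 W

Energy = ₹655.20 ÷ ₹7.8/kWh = 84 kWh
Runtime = 4 h/day × 30 days = 120 h
Power = 84 kWh ÷ 120 h = 0.7 kW = 700 W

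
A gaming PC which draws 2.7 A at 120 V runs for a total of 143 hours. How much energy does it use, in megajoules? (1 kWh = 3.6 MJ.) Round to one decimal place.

166.8 MJ

Power = 2.7 A × 120 V = 324 W = 0.324 kW
Energy = 0.324 kW × 143 h = 46.332 kWh
= 46.332 × 3.6 MJ = 166.8 MJ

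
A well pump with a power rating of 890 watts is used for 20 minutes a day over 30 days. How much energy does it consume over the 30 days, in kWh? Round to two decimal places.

8.90 kWh

Runtime = 20 min × 30 = 600 min = 10 h
Energy = 0.89 kW × 10 h = 8.9 kWh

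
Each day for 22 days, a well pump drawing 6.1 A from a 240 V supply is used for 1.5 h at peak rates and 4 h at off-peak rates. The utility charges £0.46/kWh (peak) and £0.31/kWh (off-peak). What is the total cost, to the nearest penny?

£62.16

Power = 6.1 A × 240 V = 1464 W = 1.464 kW
Peak energy = 1.464 kW × 1.5 h × 22 = 48.312 kWh
Off-peak energy = 1.464 kW × 4 h × 22 = 128.832 kWh
Cost = 48.312 × £0.46 + 128.832 × £0.31 = £22.22352 + £39.93792 = £62.16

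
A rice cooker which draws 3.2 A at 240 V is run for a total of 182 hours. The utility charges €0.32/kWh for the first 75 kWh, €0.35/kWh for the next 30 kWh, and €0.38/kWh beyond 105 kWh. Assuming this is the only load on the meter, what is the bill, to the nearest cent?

Power = 3.2 A × 240 V = 768 W = 0.768 kW
Energy = 0.768 kW × 182 h = 139.776 kWh
Tier 1 (0–75 kWh): 75 × €0.32 = €24
Tier 2 (75–105 kWh): 30 × €0.35 = €10.5
Above 105 kWh: 34.776 × €0.38 = €13.21488
Bill = €47.71

€47.71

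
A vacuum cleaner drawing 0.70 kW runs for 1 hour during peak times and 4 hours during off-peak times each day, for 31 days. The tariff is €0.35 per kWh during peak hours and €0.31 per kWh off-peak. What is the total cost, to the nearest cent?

Peak energy = 0.7 kW × 1 h × 31 = 21.7 kWh
Off-peak energy = 0.7 kW × 4 h × 31 = 86.8 kWh
Cost = 21.7 × €0.35 + 86.8 × €0.31 = €7.595 + €26.908 = €34.50

€34.50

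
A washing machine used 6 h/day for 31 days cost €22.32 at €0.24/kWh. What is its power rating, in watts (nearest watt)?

500 W

Energy = €22.32 ÷ €0.24/kWh = 93 kWh
Runtime = 6 h/day × 31 days = 186 h
Power = 93 kWh ÷ 186 h = 0.5 kW = 500 W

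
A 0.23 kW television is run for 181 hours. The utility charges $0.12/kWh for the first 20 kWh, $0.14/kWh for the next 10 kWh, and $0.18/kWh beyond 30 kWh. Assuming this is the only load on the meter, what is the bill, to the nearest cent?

Energy = 0.23 kW × 181 h = 41.63 kWh
Tier 1 (0–20 kWh): 20 × $0.12 = $2.4
Tier 2 (20–30 kWh): 10 × $0.14 = $1.4
Above 30 kWh: 11.63 × $0.18 = $2.0934
Bill = $5.89

$5.89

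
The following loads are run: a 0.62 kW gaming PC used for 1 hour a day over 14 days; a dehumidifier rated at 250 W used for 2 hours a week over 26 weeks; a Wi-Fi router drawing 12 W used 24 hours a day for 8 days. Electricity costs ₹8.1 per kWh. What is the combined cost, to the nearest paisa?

gaming PC: Runtime = 1 h/day × 14 days = 14 h
gaming PC: 0.62 kW × 14 h = 8.68 kWh
dehumidifier: Runtime = 2 h/week × 26 weeks = 52 h
dehumidifier: 0.25 kW × 52 h = 13 kWh
Wi-Fi router: Runtime = 24 h × 8 = 192 h
Wi-Fi router: 0.012 kW × 192 h = 2.304 kWh
Total energy = 23.984 kWh
Cost = 23.984 × ₹8.1 = ₹194.27

₹194.27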